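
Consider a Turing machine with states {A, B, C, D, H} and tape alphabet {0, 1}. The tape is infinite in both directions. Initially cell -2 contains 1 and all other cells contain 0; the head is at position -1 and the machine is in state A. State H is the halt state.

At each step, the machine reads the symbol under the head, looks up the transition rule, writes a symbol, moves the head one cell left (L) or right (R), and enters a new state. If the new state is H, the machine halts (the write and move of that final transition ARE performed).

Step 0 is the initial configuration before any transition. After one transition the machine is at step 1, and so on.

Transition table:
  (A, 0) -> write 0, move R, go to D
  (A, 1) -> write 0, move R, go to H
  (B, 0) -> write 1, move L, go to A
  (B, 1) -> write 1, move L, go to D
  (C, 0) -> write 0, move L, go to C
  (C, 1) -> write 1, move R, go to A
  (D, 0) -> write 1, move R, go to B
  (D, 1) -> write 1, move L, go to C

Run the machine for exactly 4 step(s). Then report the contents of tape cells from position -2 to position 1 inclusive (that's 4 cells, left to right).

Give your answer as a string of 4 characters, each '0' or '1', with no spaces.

Answer: 1001

Derivation:
Step 1: in state A at pos -1, read 0 -> (A,0)->write 0,move R,goto D. Now: state=D, head=0, tape[-3..1]=01000 (head:    ^)
Step 2: in state D at pos 0, read 0 -> (D,0)->write 1,move R,goto B. Now: state=B, head=1, tape[-3..2]=010100 (head:     ^)
Step 3: in state B at pos 1, read 0 -> (B,0)->write 1,move L,goto A. Now: state=A, head=0, tape[-3..2]=010110 (head:    ^)
Step 4: in state A at pos 0, read 1 -> (A,1)->write 0,move R,goto H. Now: state=H, head=1, tape[-3..2]=010010 (head:     ^)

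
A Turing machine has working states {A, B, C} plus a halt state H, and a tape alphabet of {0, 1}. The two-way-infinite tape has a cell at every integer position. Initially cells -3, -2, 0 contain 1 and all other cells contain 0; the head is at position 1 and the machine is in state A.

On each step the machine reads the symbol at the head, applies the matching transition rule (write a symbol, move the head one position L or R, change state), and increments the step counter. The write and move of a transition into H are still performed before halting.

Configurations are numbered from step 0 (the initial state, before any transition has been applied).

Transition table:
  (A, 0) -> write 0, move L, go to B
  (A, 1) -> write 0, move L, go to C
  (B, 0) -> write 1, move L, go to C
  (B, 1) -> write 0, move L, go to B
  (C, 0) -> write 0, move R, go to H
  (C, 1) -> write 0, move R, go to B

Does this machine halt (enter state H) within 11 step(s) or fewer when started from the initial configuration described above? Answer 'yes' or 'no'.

Answer: yes

Derivation:
Step 1: in state A at pos 1, read 0 -> (A,0)->write 0,move L,goto B. Now: state=B, head=0, tape[-4..2]=0110100 (head:     ^)
Step 2: in state B at pos 0, read 1 -> (B,1)->write 0,move L,goto B. Now: state=B, head=-1, tape[-4..2]=0110000 (head:    ^)
Step 3: in state B at pos -1, read 0 -> (B,0)->write 1,move L,goto C. Now: state=C, head=-2, tape[-4..2]=0111000 (head:   ^)
Step 4: in state C at pos -2, read 1 -> (C,1)->write 0,move R,goto B. Now: state=B, head=-1, tape[-4..2]=0101000 (head:    ^)
Step 5: in state B at pos -1, read 1 -> (B,1)->write 0,move L,goto B. Now: state=B, head=-2, tape[-4..2]=0100000 (head:   ^)
Step 6: in state B at pos -2, read 0 -> (B,0)->write 1,move L,goto C. Now: state=C, head=-3, tape[-4..2]=0110000 (head:  ^)
Step 7: in state C at pos -3, read 1 -> (C,1)->write 0,move R,goto B. Now: state=B, head=-2, tape[-4..2]=0010000 (head:   ^)
Step 8: in state B at pos -2, read 1 -> (B,1)->write 0,move L,goto B. Now: state=B, head=-3, tape[-4..2]=0000000 (head:  ^)
Step 9: in state B at pos -3, read 0 -> (B,0)->write 1,move L,goto C. Now: state=C, head=-4, tape[-5..2]=00100000 (head:  ^)
Step 10: in state C at pos -4, read 0 -> (C,0)->write 0,move R,goto H. Now: state=H, head=-3, tape[-5..2]=00100000 (head:   ^)
State H reached at step 10; 10 <= 11 -> yes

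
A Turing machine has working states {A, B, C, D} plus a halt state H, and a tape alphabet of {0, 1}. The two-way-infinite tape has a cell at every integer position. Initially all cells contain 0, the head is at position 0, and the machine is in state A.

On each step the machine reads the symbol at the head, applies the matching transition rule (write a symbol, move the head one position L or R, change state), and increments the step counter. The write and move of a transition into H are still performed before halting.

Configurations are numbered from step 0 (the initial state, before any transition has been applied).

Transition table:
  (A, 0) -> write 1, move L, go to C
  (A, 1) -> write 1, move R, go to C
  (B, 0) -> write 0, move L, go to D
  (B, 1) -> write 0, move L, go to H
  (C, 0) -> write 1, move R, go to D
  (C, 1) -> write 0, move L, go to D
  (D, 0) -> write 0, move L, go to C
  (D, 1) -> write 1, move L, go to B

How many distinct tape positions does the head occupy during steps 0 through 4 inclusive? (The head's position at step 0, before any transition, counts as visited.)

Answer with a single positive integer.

Answer: 3

Derivation:
Step 1: in state A at pos 0, read 0 -> (A,0)->write 1,move L,goto C. Now: state=C, head=-1, tape[-2..1]=0010 (head:  ^)
Step 2: in state C at pos -1, read 0 -> (C,0)->write 1,move R,goto D. Now: state=D, head=0, tape[-2..1]=0110 (head:   ^)
Step 3: in state D at pos 0, read 1 -> (D,1)->write 1,move L,goto B. Now: state=B, head=-1, tape[-2..1]=0110 (head:  ^)
Step 4: in state B at pos -1, read 1 -> (B,1)->write 0,move L,goto H. Now: state=H, head=-2, tape[-3..1]=00010 (head:  ^)
Head positions at steps 0..4: starting at 0, distinct positions visited = {-2, -1, 0} -> 3 position(s)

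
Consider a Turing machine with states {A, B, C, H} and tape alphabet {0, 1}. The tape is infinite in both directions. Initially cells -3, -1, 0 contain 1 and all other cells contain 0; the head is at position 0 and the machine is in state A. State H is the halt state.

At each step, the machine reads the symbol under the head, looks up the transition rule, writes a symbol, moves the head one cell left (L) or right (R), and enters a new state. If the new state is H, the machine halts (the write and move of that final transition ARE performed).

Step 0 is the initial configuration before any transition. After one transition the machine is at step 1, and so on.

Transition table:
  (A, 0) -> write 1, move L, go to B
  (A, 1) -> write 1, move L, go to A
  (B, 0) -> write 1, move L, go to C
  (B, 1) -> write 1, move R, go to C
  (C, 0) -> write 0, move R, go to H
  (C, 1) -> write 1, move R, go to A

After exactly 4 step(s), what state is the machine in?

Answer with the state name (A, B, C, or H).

Step 1: in state A at pos 0, read 1 -> (A,1)->write 1,move L,goto A. Now: state=A, head=-1, tape[-4..1]=010110 (head:    ^)
Step 2: in state A at pos -1, read 1 -> (A,1)->write 1,move L,goto A. Now: state=A, head=-2, tape[-4..1]=010110 (head:   ^)
Step 3: in state A at pos -2, read 0 -> (A,0)->write 1,move L,goto B. Now: state=B, head=-3, tape[-4..1]=011110 (head:  ^)
Step 4: in state B at pos -3, read 1 -> (B,1)->write 1,move R,goto C. Now: state=C, head=-2, tape[-4..1]=011110 (head:   ^)

Answer: C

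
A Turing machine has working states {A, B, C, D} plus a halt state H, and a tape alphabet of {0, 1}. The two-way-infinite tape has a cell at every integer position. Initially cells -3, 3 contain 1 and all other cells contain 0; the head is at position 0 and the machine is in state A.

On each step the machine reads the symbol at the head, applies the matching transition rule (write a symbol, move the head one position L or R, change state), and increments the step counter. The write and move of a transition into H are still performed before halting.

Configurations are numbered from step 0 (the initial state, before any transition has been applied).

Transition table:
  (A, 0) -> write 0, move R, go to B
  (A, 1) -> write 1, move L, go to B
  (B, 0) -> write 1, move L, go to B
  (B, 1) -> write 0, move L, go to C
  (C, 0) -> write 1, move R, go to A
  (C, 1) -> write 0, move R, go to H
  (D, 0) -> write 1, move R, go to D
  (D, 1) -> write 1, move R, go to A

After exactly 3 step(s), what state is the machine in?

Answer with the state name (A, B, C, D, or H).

Step 1: in state A at pos 0, read 0 -> (A,0)->write 0,move R,goto B. Now: state=B, head=1, tape[-4..4]=010000010 (head:      ^)
Step 2: in state B at pos 1, read 0 -> (B,0)->write 1,move L,goto B. Now: state=B, head=0, tape[-4..4]=010001010 (head:     ^)
Step 3: in state B at pos 0, read 0 -> (B,0)->write 1,move L,goto B. Now: state=B, head=-1, tape[-4..4]=010011010 (head:    ^)

Answer: B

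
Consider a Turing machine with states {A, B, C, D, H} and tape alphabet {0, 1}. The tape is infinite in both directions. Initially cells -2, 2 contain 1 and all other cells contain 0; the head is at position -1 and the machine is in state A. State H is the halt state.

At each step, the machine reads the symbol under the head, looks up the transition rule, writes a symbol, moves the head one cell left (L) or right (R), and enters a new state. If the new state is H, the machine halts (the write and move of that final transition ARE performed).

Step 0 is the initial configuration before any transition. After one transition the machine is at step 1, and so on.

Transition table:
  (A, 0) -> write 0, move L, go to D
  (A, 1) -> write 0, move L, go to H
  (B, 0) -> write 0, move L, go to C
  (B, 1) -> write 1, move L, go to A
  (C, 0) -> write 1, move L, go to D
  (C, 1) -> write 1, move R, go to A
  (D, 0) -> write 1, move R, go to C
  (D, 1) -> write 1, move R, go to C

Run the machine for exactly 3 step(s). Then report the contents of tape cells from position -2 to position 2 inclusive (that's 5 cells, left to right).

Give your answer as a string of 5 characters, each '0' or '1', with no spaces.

Answer: 11001

Derivation:
Step 1: in state A at pos -1, read 0 -> (A,0)->write 0,move L,goto D. Now: state=D, head=-2, tape[-3..3]=0100010 (head:  ^)
Step 2: in state D at pos -2, read 1 -> (D,1)->write 1,move R,goto C. Now: state=C, head=-1, tape[-3..3]=0100010 (head:   ^)
Step 3: in state C at pos -1, read 0 -> (C,0)->write 1,move L,goto D. Now: state=D, head=-2, tape[-3..3]=0110010 (head:  ^)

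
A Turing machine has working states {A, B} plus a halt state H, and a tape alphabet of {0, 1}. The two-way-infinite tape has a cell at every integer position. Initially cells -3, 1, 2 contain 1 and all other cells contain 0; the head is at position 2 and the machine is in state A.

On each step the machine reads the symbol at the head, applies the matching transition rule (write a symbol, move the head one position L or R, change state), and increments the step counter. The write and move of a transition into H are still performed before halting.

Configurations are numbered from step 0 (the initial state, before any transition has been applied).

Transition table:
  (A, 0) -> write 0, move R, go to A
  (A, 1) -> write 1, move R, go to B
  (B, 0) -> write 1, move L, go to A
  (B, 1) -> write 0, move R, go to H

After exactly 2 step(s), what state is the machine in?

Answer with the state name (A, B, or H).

Answer: A

Derivation:
Step 1: in state A at pos 2, read 1 -> (A,1)->write 1,move R,goto B. Now: state=B, head=3, tape[-4..4]=010001100 (head:        ^)
Step 2: in state B at pos 3, read 0 -> (B,0)->write 1,move L,goto A. Now: state=A, head=2, tape[-4..4]=010001110 (head:       ^)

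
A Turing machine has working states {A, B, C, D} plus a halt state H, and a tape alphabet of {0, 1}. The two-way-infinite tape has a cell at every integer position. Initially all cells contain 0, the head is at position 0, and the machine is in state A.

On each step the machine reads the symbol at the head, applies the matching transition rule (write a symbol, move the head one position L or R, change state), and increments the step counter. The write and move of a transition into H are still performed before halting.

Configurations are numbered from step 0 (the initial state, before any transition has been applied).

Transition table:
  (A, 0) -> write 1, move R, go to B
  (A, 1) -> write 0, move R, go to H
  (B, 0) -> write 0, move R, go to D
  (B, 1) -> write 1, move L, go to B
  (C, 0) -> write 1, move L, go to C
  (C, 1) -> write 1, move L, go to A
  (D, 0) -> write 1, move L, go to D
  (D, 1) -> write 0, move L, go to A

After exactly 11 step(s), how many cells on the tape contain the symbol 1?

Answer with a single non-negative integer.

Answer: 2

Derivation:
Step 1: in state A at pos 0, read 0 -> (A,0)->write 1,move R,goto B. Now: state=B, head=1, tape[-1..2]=0100 (head:   ^)
Step 2: in state B at pos 1, read 0 -> (B,0)->write 0,move R,goto D. Now: state=D, head=2, tape[-1..3]=01000 (head:    ^)
Step 3: in state D at pos 2, read 0 -> (D,0)->write 1,move L,goto D. Now: state=D, head=1, tape[-1..3]=01010 (head:   ^)
Step 4: in state D at pos 1, read 0 -> (D,0)->write 1,move L,goto D. Now: state=D, head=0, tape[-1..3]=01110 (head:  ^)
Step 5: in state D at pos 0, read 1 -> (D,1)->write 0,move L,goto A. Now: state=A, head=-1, tape[-2..3]=000110 (head:  ^)
Step 6: in state A at pos -1, read 0 -> (A,0)->write 1,move R,goto B. Now: state=B, head=0, tape[-2..3]=010110 (head:   ^)
Step 7: in state B at pos 0, read 0 -> (B,0)->write 0,move R,goto D. Now: state=D, head=1, tape[-2..3]=010110 (head:    ^)
Step 8: in state D at pos 1, read 1 -> (D,1)->write 0,move L,goto A. Now: state=A, head=0, tape[-2..3]=010010 (head:   ^)
Step 9: in state A at pos 0, read 0 -> (A,0)->write 1,move R,goto B. Now: state=B, head=1, tape[-2..3]=011010 (head:    ^)
Step 10: in state B at pos 1, read 0 -> (B,0)->write 0,move R,goto D. Now: state=D, head=2, tape[-2..3]=011010 (head:     ^)
Step 11: in state D at pos 2, read 1 -> (D,1)->write 0,move L,goto A. Now: state=A, head=1, tape[-2..3]=011000 (head:    ^)
Cells containing 1 after step 11: {-1, 0} -> 2 cell(s)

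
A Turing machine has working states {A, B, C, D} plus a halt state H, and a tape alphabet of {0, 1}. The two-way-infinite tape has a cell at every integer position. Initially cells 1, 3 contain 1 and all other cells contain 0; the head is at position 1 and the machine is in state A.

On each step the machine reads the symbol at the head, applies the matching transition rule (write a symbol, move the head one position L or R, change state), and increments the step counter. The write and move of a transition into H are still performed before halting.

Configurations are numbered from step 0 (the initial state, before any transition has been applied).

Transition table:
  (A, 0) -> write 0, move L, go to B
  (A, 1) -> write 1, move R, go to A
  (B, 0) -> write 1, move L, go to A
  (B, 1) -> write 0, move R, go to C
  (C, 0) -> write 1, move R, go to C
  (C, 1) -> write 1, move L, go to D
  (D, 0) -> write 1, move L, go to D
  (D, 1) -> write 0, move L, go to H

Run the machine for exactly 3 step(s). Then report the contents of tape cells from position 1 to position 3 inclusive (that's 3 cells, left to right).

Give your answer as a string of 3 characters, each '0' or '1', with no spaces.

Step 1: in state A at pos 1, read 1 -> (A,1)->write 1,move R,goto A. Now: state=A, head=2, tape[0..4]=01010 (head:   ^)
Step 2: in state A at pos 2, read 0 -> (A,0)->write 0,move L,goto B. Now: state=B, head=1, tape[0..4]=01010 (head:  ^)
Step 3: in state B at pos 1, read 1 -> (B,1)->write 0,move R,goto C. Now: state=C, head=2, tape[0..4]=00010 (head:   ^)

Answer: 001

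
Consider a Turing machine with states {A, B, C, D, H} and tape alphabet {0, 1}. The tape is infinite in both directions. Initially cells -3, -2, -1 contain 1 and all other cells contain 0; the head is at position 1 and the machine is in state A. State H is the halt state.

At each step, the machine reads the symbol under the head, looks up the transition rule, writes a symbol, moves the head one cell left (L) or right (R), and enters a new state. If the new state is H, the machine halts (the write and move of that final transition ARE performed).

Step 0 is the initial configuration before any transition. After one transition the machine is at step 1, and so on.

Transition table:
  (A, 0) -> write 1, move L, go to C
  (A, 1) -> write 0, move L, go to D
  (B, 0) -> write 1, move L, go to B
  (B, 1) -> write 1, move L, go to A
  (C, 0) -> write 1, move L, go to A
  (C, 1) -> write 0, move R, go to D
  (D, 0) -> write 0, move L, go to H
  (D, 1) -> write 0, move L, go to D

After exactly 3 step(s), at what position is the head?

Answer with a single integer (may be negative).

Answer: -2

Derivation:
Step 1: in state A at pos 1, read 0 -> (A,0)->write 1,move L,goto C. Now: state=C, head=0, tape[-4..2]=0111010 (head:     ^)
Step 2: in state C at pos 0, read 0 -> (C,0)->write 1,move L,goto A. Now: state=A, head=-1, tape[-4..2]=0111110 (head:    ^)
Step 3: in state A at pos -1, read 1 -> (A,1)->write 0,move L,goto D. Now: state=D, head=-2, tape[-4..2]=0110110 (head:   ^)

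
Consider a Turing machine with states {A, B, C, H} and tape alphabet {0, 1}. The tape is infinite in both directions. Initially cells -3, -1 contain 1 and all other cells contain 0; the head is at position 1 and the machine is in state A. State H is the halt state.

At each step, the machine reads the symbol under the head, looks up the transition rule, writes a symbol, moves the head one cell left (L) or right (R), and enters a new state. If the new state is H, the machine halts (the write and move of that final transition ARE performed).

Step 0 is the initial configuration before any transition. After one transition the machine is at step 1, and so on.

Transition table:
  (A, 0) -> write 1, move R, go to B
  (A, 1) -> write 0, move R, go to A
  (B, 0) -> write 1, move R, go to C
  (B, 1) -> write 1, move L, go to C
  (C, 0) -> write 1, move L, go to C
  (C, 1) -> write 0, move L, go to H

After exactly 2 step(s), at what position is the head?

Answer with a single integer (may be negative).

Step 1: in state A at pos 1, read 0 -> (A,0)->write 1,move R,goto B. Now: state=B, head=2, tape[-4..3]=01010100 (head:       ^)
Step 2: in state B at pos 2, read 0 -> (B,0)->write 1,move R,goto C. Now: state=C, head=3, tape[-4..4]=010101100 (head:        ^)

Answer: 3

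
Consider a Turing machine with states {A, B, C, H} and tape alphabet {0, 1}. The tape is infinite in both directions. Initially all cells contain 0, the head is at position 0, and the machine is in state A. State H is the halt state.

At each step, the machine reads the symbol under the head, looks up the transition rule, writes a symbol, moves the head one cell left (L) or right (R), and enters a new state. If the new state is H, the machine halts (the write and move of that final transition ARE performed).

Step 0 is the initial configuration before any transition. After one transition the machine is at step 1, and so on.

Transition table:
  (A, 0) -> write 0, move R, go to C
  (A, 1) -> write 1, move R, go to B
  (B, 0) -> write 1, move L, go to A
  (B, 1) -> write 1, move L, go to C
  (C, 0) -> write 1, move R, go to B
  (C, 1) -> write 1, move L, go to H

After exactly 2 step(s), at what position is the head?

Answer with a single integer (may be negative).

Step 1: in state A at pos 0, read 0 -> (A,0)->write 0,move R,goto C. Now: state=C, head=1, tape[-1..2]=0000 (head:   ^)
Step 2: in state C at pos 1, read 0 -> (C,0)->write 1,move R,goto B. Now: state=B, head=2, tape[-1..3]=00100 (head:    ^)

Answer: 2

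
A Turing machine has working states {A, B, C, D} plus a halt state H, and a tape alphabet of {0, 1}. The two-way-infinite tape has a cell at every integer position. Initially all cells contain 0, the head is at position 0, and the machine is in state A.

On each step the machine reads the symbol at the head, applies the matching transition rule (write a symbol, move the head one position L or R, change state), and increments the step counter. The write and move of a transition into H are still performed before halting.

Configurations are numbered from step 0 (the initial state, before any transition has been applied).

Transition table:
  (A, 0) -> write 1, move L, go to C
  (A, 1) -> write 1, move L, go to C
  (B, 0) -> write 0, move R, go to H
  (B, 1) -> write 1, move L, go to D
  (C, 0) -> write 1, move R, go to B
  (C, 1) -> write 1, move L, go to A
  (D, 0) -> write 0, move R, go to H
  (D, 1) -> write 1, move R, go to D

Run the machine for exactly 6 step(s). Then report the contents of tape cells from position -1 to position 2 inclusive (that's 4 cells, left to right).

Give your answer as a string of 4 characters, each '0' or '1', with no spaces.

Answer: 1100

Derivation:
Step 1: in state A at pos 0, read 0 -> (A,0)->write 1,move L,goto C. Now: state=C, head=-1, tape[-2..1]=0010 (head:  ^)
Step 2: in state C at pos -1, read 0 -> (C,0)->write 1,move R,goto B. Now: state=B, head=0, tape[-2..1]=0110 (head:   ^)
Step 3: in state B at pos 0, read 1 -> (B,1)->write 1,move L,goto D. Now: state=D, head=-1, tape[-2..1]=0110 (head:  ^)
Step 4: in state D at pos -1, read 1 -> (D,1)->write 1,move R,goto D. Now: state=D, head=0, tape[-2..1]=0110 (head:   ^)
Step 5: in state D at pos 0, read 1 -> (D,1)->write 1,move R,goto D. Now: state=D, head=1, tape[-2..2]=01100 (head:    ^)
Step 6: in state D at pos 1, read 0 -> (D,0)->write 0,move R,goto H. Now: state=H, head=2, tape[-2..3]=011000 (head:     ^)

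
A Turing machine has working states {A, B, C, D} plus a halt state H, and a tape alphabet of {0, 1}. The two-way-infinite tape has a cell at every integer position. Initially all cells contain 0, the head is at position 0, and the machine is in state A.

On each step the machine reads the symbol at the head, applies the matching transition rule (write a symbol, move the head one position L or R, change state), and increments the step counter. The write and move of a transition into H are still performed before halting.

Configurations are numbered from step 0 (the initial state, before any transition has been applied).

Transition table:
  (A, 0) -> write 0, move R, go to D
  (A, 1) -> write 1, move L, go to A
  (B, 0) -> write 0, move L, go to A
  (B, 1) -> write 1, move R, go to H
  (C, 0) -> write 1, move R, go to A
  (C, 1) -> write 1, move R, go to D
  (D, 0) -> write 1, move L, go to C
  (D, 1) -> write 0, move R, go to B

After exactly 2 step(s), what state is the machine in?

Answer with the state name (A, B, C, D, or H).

Step 1: in state A at pos 0, read 0 -> (A,0)->write 0,move R,goto D. Now: state=D, head=1, tape[-1..2]=0000 (head:   ^)
Step 2: in state D at pos 1, read 0 -> (D,0)->write 1,move L,goto C. Now: state=C, head=0, tape[-1..2]=0010 (head:  ^)

Answer: C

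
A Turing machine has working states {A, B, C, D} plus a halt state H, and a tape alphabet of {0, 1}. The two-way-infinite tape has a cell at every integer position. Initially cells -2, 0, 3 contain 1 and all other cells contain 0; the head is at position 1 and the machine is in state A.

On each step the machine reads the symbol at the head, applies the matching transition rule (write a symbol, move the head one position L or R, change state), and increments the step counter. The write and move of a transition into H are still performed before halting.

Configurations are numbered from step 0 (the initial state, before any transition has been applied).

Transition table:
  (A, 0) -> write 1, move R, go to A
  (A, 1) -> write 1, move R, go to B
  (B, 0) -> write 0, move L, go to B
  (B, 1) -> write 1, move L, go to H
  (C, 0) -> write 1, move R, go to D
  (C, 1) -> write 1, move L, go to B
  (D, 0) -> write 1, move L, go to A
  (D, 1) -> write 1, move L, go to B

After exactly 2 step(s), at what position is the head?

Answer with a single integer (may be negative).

Answer: 3

Derivation:
Step 1: in state A at pos 1, read 0 -> (A,0)->write 1,move R,goto A. Now: state=A, head=2, tape[-3..4]=01011010 (head:      ^)
Step 2: in state A at pos 2, read 0 -> (A,0)->write 1,move R,goto A. Now: state=A, head=3, tape[-3..4]=01011110 (head:       ^)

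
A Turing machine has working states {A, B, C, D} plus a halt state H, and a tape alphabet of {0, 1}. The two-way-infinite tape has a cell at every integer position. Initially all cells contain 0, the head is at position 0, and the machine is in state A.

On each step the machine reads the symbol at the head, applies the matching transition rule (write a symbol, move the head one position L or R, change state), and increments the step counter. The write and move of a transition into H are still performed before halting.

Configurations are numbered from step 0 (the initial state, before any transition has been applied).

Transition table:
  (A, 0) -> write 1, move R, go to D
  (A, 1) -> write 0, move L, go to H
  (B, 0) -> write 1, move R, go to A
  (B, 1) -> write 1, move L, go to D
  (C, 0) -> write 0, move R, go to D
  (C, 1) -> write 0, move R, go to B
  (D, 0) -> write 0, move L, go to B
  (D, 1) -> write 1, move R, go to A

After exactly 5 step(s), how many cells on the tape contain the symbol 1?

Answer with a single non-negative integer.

Answer: 2

Derivation:
Step 1: in state A at pos 0, read 0 -> (A,0)->write 1,move R,goto D. Now: state=D, head=1, tape[-1..2]=0100 (head:   ^)
Step 2: in state D at pos 1, read 0 -> (D,0)->write 0,move L,goto B. Now: state=B, head=0, tape[-1..2]=0100 (head:  ^)
Step 3: in state B at pos 0, read 1 -> (B,1)->write 1,move L,goto D. Now: state=D, head=-1, tape[-2..2]=00100 (head:  ^)
Step 4: in state D at pos -1, read 0 -> (D,0)->write 0,move L,goto B. Now: state=B, head=-2, tape[-3..2]=000100 (head:  ^)
Step 5: in state B at pos -2, read 0 -> (B,0)->write 1,move R,goto A. Now: state=A, head=-1, tape[-3..2]=010100 (head:   ^)
Cells containing 1 after step 5: {-2, 0} -> 2 cell(s)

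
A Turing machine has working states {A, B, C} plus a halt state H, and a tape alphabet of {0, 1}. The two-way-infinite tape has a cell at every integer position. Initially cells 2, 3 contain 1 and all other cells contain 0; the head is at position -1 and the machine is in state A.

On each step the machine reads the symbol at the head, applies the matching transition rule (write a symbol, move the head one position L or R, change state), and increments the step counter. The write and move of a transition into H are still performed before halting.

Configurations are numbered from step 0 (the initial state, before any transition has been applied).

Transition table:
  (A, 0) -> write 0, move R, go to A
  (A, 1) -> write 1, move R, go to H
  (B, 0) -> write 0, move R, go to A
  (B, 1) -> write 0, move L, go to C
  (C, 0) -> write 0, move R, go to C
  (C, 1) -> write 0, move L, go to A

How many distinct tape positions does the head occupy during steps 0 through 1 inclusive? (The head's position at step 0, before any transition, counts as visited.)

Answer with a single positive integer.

Answer: 2

Derivation:
Step 1: in state A at pos -1, read 0 -> (A,0)->write 0,move R,goto A. Now: state=A, head=0, tape[-2..4]=0000110 (head:   ^)
Head positions at steps 0..1: starting at -1, distinct positions visited = {-1, 0} -> 2 position(s)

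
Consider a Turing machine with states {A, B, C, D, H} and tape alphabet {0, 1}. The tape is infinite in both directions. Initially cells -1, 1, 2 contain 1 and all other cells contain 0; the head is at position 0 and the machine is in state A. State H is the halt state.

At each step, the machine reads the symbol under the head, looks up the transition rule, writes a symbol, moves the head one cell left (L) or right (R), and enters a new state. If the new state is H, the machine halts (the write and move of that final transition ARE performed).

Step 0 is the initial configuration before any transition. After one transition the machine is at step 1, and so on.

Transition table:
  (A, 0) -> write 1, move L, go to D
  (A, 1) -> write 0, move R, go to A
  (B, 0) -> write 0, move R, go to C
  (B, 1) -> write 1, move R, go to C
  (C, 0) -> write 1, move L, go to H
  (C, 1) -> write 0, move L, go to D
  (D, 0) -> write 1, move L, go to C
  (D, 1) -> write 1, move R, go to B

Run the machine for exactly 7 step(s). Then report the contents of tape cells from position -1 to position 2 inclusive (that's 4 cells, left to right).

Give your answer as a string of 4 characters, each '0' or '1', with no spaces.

Step 1: in state A at pos 0, read 0 -> (A,0)->write 1,move L,goto D. Now: state=D, head=-1, tape[-2..3]=011110 (head:  ^)
Step 2: in state D at pos -1, read 1 -> (D,1)->write 1,move R,goto B. Now: state=B, head=0, tape[-2..3]=011110 (head:   ^)
Step 3: in state B at pos 0, read 1 -> (B,1)->write 1,move R,goto C. Now: state=C, head=1, tape[-2..3]=011110 (head:    ^)
Step 4: in state C at pos 1, read 1 -> (C,1)->write 0,move L,goto D. Now: state=D, head=0, tape[-2..3]=011010 (head:   ^)
Step 5: in state D at pos 0, read 1 -> (D,1)->write 1,move R,goto B. Now: state=B, head=1, tape[-2..3]=011010 (head:    ^)
Step 6: in state B at pos 1, read 0 -> (B,0)->write 0,move R,goto C. Now: state=C, head=2, tape[-2..3]=011010 (head:     ^)
Step 7: in state C at pos 2, read 1 -> (C,1)->write 0,move L,goto D. Now: state=D, head=1, tape[-2..3]=011000 (head:    ^)

Answer: 1100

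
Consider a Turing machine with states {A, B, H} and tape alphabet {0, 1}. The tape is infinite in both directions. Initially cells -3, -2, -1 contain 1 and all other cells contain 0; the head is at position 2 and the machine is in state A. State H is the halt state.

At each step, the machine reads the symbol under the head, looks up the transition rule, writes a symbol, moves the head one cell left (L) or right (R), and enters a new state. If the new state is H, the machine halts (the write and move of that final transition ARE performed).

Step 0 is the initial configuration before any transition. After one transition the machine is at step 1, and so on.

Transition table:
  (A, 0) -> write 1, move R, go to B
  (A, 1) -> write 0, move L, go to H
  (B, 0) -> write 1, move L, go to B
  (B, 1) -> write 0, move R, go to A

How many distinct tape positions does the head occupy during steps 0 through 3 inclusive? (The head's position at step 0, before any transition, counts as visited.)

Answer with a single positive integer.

Answer: 2

Derivation:
Step 1: in state A at pos 2, read 0 -> (A,0)->write 1,move R,goto B. Now: state=B, head=3, tape[-4..4]=011100100 (head:        ^)
Step 2: in state B at pos 3, read 0 -> (B,0)->write 1,move L,goto B. Now: state=B, head=2, tape[-4..4]=011100110 (head:       ^)
Step 3: in state B at pos 2, read 1 -> (B,1)->write 0,move R,goto A. Now: state=A, head=3, tape[-4..4]=011100010 (head:        ^)
Head positions at steps 0..3: starting at 2, distinct positions visited = {2, 3} -> 2 position(s)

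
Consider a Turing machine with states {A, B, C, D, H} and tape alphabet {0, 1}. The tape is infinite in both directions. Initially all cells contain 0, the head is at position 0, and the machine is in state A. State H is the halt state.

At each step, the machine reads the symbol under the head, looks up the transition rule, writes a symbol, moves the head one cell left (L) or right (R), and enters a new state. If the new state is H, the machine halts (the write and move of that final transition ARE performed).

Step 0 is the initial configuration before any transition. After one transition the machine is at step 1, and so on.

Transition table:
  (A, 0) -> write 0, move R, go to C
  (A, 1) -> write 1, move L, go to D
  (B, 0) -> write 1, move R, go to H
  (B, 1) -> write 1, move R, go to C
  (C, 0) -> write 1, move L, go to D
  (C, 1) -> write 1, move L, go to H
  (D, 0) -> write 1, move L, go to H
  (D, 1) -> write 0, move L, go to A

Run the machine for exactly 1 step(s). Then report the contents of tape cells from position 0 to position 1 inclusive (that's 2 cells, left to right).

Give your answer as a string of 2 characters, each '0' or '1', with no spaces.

Answer: 00

Derivation:
Step 1: in state A at pos 0, read 0 -> (A,0)->write 0,move R,goto C. Now: state=C, head=1, tape[-1..2]=0000 (head:   ^)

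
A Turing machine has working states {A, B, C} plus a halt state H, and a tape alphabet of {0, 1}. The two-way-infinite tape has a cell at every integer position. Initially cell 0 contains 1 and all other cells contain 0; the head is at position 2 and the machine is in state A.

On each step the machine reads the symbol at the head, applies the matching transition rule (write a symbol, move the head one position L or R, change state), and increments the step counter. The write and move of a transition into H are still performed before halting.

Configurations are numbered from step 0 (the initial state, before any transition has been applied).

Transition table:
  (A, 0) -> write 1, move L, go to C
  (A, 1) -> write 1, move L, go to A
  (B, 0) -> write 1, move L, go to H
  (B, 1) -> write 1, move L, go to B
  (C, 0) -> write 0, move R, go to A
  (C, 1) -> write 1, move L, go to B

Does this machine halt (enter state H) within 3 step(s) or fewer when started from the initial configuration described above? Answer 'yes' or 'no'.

Step 1: in state A at pos 2, read 0 -> (A,0)->write 1,move L,goto C. Now: state=C, head=1, tape[-1..3]=01010 (head:   ^)
Step 2: in state C at pos 1, read 0 -> (C,0)->write 0,move R,goto A. Now: state=A, head=2, tape[-1..3]=01010 (head:    ^)
Step 3: in state A at pos 2, read 1 -> (A,1)->write 1,move L,goto A. Now: state=A, head=1, tape[-1..3]=01010 (head:   ^)
After 3 step(s): state = A (not H) -> not halted within 3 -> no

Answer: no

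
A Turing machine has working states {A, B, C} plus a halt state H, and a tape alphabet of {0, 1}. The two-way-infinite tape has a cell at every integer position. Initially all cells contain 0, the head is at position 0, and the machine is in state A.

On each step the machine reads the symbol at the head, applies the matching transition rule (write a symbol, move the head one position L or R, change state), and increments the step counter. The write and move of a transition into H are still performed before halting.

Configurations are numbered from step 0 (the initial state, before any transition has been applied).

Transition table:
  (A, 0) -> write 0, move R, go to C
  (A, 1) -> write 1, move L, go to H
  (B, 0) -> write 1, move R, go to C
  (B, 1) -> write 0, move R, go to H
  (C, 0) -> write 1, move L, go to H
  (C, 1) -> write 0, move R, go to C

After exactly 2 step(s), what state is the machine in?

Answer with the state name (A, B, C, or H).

Answer: H

Derivation:
Step 1: in state A at pos 0, read 0 -> (A,0)->write 0,move R,goto C. Now: state=C, head=1, tape[-1..2]=0000 (head:   ^)
Step 2: in state C at pos 1, read 0 -> (C,0)->write 1,move L,goto H. Now: state=H, head=0, tape[-1..2]=0010 (head:  ^)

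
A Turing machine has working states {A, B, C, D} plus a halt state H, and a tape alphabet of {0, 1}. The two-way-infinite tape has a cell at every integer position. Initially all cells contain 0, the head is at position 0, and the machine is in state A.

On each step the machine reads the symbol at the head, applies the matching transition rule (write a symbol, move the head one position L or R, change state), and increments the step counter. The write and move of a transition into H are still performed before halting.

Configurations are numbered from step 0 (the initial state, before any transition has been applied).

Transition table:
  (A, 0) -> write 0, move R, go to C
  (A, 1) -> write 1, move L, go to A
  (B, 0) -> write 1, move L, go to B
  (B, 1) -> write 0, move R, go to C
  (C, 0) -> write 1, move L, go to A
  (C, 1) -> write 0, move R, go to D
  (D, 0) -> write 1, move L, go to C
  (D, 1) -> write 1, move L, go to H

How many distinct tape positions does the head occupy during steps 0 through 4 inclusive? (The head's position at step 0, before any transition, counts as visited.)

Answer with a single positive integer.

Step 1: in state A at pos 0, read 0 -> (A,0)->write 0,move R,goto C. Now: state=C, head=1, tape[-1..2]=0000 (head:   ^)
Step 2: in state C at pos 1, read 0 -> (C,0)->write 1,move L,goto A. Now: state=A, head=0, tape[-1..2]=0010 (head:  ^)
Step 3: in state A at pos 0, read 0 -> (A,0)->write 0,move R,goto C. Now: state=C, head=1, tape[-1..2]=0010 (head:   ^)
Step 4: in state C at pos 1, read 1 -> (C,1)->write 0,move R,goto D. Now: state=D, head=2, tape[-1..3]=00000 (head:    ^)
Head positions at steps 0..4: starting at 0, distinct positions visited = {0, 1, 2} -> 3 position(s)

Answer: 3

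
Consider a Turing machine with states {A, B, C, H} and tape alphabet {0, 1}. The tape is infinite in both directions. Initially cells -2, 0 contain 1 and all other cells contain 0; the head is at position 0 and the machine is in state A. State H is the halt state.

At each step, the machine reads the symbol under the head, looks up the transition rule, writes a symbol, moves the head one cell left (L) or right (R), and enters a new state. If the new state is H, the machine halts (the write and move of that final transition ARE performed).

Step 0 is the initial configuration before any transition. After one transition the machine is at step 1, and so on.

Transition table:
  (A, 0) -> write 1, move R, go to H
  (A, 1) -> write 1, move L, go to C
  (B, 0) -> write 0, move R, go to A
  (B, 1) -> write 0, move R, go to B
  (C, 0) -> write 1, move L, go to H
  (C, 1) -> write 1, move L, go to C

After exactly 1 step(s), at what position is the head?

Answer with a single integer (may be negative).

Answer: -1

Derivation:
Step 1: in state A at pos 0, read 1 -> (A,1)->write 1,move L,goto C. Now: state=C, head=-1, tape[-3..1]=01010 (head:   ^)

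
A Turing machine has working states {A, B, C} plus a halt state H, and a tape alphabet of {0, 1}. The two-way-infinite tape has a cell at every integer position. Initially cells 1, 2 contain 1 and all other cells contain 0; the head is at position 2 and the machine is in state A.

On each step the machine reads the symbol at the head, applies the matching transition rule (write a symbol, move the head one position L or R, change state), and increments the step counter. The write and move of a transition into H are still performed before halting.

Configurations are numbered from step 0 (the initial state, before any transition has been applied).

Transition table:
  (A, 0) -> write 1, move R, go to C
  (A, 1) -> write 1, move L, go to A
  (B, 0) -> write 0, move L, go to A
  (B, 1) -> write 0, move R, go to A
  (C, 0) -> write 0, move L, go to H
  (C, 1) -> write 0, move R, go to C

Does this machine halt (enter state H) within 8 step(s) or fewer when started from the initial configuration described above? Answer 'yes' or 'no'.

Answer: yes

Derivation:
Step 1: in state A at pos 2, read 1 -> (A,1)->write 1,move L,goto A. Now: state=A, head=1, tape[0..3]=0110 (head:  ^)
Step 2: in state A at pos 1, read 1 -> (A,1)->write 1,move L,goto A. Now: state=A, head=0, tape[-1..3]=00110 (head:  ^)
Step 3: in state A at pos 0, read 0 -> (A,0)->write 1,move R,goto C. Now: state=C, head=1, tape[-1..3]=01110 (head:   ^)
Step 4: in state C at pos 1, read 1 -> (C,1)->write 0,move R,goto C. Now: state=C, head=2, tape[-1..3]=01010 (head:    ^)
Step 5: in state C at pos 2, read 1 -> (C,1)->write 0,move R,goto C. Now: state=C, head=3, tape[-1..4]=010000 (head:     ^)
Step 6: in state C at pos 3, read 0 -> (C,0)->write 0,move L,goto H. Now: state=H, head=2, tape[-1..4]=010000 (head:    ^)
State H reached at step 6; 6 <= 8 -> yes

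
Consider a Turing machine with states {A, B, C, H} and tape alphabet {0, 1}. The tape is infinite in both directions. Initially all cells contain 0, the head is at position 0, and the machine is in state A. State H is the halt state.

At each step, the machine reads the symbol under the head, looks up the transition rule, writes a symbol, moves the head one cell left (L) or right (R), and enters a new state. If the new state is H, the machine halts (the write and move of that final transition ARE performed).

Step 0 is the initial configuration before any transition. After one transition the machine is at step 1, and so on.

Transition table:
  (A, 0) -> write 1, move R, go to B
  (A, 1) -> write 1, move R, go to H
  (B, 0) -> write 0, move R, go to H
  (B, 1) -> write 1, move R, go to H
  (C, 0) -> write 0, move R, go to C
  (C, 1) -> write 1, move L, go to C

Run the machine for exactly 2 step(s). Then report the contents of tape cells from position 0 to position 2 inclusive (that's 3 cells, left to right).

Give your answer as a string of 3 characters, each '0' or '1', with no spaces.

Answer: 100

Derivation:
Step 1: in state A at pos 0, read 0 -> (A,0)->write 1,move R,goto B. Now: state=B, head=1, tape[-1..2]=0100 (head:   ^)
Step 2: in state B at pos 1, read 0 -> (B,0)->write 0,move R,goto H. Now: state=H, head=2, tape[-1..3]=01000 (head:    ^)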